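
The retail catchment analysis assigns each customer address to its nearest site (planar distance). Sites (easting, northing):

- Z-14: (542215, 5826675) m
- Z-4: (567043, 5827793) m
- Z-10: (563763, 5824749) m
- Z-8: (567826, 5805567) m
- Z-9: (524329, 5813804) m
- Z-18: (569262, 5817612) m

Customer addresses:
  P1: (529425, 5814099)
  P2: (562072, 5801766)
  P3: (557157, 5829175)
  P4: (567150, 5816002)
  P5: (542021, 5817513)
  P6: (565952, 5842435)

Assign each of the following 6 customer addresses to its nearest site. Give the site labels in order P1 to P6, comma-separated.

Z-9, Z-8, Z-10, Z-18, Z-14, Z-4

P1 → Z-9 (d²=26056241.00)
P2 → Z-8 (d²=47556117.00)
P3 → Z-10 (d²=63228712.00)
P4 → Z-18 (d²=7052644.00)
P5 → Z-14 (d²=83979880.00)
P6 → Z-4 (d²=215578445.00)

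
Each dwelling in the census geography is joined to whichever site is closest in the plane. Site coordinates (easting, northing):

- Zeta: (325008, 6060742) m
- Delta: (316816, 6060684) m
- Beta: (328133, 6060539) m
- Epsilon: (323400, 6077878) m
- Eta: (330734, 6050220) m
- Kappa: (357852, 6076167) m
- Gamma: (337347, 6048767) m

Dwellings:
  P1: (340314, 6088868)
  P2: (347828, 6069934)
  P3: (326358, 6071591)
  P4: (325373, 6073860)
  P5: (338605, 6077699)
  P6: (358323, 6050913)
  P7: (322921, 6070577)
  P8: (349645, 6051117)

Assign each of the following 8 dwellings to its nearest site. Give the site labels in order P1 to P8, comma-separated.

Epsilon, Kappa, Epsilon, Epsilon, Epsilon, Gamma, Epsilon, Gamma

P1 → Epsilon (d²=406863496.00)
P2 → Kappa (d²=139330865.00)
P3 → Epsilon (d²=48276133.00)
P4 → Epsilon (d²=20037053.00)
P5 → Epsilon (d²=231224066.00)
P6 → Gamma (d²=444597892.00)
P7 → Epsilon (d²=53534042.00)
P8 → Gamma (d²=156763304.00)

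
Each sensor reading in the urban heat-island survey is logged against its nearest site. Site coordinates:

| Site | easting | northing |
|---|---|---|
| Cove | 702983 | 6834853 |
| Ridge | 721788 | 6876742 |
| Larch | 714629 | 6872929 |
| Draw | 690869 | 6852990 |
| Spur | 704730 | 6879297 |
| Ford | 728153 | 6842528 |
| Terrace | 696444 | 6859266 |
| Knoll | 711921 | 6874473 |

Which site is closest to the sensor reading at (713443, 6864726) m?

Squared distances to each site:
Cove: 1001807729.000; Ridge: 214023281.000; Larch: 68695805.000; Draw: 647319172.000; Spur: 288230410.000; Ford: 709135304.000; Terrace: 318777601.000; Knoll: 97320493.000.
Minimum at Larch.

Larch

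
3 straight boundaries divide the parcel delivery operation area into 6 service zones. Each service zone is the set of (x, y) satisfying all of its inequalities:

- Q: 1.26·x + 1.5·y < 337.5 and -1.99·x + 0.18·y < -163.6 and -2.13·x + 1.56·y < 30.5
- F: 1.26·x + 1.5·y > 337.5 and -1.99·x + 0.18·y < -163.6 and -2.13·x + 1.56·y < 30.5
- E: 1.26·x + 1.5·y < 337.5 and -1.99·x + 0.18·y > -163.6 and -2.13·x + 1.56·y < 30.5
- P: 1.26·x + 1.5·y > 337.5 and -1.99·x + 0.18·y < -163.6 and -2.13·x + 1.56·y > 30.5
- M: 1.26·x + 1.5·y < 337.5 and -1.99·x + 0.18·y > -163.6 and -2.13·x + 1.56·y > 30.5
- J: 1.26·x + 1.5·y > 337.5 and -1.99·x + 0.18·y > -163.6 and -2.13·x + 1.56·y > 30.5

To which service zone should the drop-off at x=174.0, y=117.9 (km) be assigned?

1.26·174.0 + 1.5·117.9 = 396.090, which is > 337.5
-1.99·174.0 + 0.18·117.9 = -325.038, which is < -163.6
-2.13·174.0 + 1.56·117.9 = -186.696, which is < 30.5
This sign pattern matches F.

F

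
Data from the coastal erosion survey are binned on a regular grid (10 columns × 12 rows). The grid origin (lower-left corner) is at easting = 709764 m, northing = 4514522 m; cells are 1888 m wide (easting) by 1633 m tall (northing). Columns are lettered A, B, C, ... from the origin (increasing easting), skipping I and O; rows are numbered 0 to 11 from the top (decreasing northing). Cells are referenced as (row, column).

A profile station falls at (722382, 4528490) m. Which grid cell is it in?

Column index: ⌊(722382 − 709764) / 1888⌋ = ⌊6.683⌋ = 6 → column G
Row offset from origin: ⌊(4528490 − 4514522) / 1633⌋ = ⌊8.554⌋ = 8 → row 3 (counted from top)

(3, G)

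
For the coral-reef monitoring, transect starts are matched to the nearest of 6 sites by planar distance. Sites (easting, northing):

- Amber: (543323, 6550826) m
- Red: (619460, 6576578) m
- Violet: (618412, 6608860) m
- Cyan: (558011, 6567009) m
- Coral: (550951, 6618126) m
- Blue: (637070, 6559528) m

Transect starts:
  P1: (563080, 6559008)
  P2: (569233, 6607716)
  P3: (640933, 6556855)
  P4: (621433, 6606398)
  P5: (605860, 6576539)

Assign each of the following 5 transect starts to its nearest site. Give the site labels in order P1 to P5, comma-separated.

P1 → Cyan (d²=89710762.00)
P2 → Coral (d²=442599624.00)
P3 → Blue (d²=22067698.00)
P4 → Violet (d²=15187885.00)
P5 → Red (d²=184961521.00)

Cyan, Coral, Blue, Violet, Red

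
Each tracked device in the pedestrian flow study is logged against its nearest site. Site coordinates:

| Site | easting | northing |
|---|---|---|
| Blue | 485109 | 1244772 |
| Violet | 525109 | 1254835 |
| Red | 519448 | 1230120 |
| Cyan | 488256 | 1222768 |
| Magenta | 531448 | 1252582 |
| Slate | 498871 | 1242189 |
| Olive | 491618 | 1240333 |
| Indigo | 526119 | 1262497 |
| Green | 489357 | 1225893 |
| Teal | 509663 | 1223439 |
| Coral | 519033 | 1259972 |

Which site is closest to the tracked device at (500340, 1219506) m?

Teal

Squared distances to each site:
Blue: 870354117.000; Violet: 1861641602.000; Red: 477772660.000; Cyan: 156663700.000; Magenta: 2061729440.000; Slate: 516676450.000; Olive: 509837213.000; Indigo: 2512782922.000; Green: 161420058.000; Teal: 102386818.000; Coral: 1986925405.000.
Minimum at Teal.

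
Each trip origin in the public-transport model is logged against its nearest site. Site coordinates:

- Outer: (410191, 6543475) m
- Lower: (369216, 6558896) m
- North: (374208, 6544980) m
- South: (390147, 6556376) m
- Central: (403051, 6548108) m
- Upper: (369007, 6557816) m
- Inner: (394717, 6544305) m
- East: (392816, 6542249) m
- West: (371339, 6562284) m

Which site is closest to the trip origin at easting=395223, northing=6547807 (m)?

Inner

Squared distances to each site:
Outer: 242807248.000; Lower: 799329970.000; North: 449622154.000; South: 99193537.000; Central: 61368185.000; Upper: 787458737.000; Inner: 12520040.000; East: 36685013.000; West: 780028985.000.
Minimum at Inner.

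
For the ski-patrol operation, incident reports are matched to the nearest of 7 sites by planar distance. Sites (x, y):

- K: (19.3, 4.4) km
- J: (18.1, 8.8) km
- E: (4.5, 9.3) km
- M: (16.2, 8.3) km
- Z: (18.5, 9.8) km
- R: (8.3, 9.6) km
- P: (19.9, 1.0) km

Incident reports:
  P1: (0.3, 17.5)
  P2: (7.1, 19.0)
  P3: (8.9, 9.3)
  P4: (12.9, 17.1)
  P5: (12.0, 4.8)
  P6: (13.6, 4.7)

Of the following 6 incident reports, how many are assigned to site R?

P1 → E
P2 → R
P3 → R
P4 → R
P5 → M
P6 → M
3 of the 6 go to R.

3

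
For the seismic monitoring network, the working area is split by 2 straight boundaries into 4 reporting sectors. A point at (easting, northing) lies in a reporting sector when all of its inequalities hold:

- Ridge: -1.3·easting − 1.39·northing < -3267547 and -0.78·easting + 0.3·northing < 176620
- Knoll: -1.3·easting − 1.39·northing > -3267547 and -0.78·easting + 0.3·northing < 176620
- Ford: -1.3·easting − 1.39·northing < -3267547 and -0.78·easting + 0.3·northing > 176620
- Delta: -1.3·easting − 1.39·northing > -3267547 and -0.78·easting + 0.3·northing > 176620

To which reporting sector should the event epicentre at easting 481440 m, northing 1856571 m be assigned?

Delta

-1.3·481440 − 1.39·1856571 = -3206505.690, which is > -3267547
-0.78·481440 + 0.3·1856571 = 181448.100, which is > 176620
This sign pattern matches Delta.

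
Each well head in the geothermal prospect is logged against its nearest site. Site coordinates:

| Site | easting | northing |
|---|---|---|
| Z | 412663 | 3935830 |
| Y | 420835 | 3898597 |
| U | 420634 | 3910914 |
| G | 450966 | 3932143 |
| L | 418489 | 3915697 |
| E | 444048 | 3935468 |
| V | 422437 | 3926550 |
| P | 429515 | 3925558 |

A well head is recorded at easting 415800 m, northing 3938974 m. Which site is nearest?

Z

Squared distances to each site:
Z: 19725505.000; Y: 1655653354.000; U: 810731156.000; G: 1283310117.000; L: 549049450.000; E: 810241540.000; V: 198405545.000; P: 368090281.000.
Minimum at Z.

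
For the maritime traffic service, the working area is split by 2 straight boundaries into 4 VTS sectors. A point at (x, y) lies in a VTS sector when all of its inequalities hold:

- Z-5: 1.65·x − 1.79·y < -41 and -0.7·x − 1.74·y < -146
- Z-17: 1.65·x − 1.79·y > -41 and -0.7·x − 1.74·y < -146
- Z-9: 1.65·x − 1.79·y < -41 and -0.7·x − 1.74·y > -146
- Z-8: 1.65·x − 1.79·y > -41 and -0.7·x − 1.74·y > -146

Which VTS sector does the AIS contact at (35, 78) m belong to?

1.65·35 − 1.79·78 = -81.870, which is < -41
-0.7·35 − 1.74·78 = -160.220, which is < -146
This sign pattern matches Z-5.

Z-5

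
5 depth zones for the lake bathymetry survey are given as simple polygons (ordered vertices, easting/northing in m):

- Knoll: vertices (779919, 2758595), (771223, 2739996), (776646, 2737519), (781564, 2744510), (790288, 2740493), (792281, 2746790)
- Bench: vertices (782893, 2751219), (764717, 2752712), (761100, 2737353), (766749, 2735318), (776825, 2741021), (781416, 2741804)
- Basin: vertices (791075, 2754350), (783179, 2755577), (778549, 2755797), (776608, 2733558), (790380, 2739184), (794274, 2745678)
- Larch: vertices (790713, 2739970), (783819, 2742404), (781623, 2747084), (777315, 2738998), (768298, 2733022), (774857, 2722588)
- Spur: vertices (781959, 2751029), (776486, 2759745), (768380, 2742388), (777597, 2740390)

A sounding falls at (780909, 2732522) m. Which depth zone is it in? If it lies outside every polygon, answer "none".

Cast a ray rightward from (780909, 2732522). For each polygon, the edges (by vertex number in listed order) whose endpoints lie on opposite sides of northing = 2732522, where each meets that height, and whether that is right or left of the point:
Knoll: no edge straddles that height → 0 crossings.
Bench: no edge straddles that height → 0 crossings.
Basin: no edge straddles that height → 0 crossings.
Larch: 5–6 at easting≈768612.3 (left), 6–1 at easting≈783918.9 (right) → 1 crossing.
Spur: no edge straddles that height → 0 crossings.
Only Larch has an odd count, so the point is inside Larch.

Larch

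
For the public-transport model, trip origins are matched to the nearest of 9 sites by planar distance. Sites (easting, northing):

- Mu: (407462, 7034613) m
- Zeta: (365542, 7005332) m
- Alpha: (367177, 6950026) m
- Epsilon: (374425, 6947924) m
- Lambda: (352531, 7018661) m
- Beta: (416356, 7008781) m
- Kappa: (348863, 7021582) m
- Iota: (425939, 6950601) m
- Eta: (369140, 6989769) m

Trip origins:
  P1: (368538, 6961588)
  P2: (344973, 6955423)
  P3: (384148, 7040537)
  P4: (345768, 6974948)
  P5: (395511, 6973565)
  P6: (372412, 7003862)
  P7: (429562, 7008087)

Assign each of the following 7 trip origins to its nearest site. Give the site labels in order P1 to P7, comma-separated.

Alpha, Alpha, Mu, Eta, Eta, Zeta, Beta

P1 → Alpha (d²=135532165.00)
P2 → Alpha (d²=522145225.00)
P3 → Mu (d²=578636372.00)
P4 → Eta (d²=765912425.00)
P5 → Eta (d²=957999257.00)
P6 → Zeta (d²=49357800.00)
P7 → Beta (d²=174880072.00)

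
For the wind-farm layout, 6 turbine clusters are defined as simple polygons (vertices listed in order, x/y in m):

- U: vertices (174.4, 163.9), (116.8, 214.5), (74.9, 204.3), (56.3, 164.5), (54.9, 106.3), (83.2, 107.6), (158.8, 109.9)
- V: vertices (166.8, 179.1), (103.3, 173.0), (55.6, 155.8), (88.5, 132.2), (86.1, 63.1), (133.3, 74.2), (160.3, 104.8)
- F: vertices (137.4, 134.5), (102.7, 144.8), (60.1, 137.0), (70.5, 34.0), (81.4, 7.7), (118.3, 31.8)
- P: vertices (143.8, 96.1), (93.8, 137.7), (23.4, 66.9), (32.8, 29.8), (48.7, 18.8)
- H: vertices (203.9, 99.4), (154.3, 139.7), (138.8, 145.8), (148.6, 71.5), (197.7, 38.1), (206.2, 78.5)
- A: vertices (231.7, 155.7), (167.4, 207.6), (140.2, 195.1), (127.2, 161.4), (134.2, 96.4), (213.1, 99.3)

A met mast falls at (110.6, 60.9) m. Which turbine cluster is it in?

Cast a ray rightward from (110.6, 60.9). For each polygon, the edges (by vertex number in listed order) whose endpoints lie on opposite sides of y = 60.9, where each meets that height, and whether that is right or left of the point:
U: no edge straddles that height → 0 crossings.
V: no edge straddles that height → 0 crossings.
F: 3–4 at x≈67.78 (left), 6–1 at x≈123.71 (right) → 1 crossing.
P: 3–4 at x≈24.92 (left), 5–1 at x≈100.49 (left) → 0 crossings.
H: 4–5 at x≈164.18 (right), 5–6 at x≈202.50 (right) → 2 crossings.
A: no edge straddles that height → 0 crossings.
Only F has an odd count, so the point is inside F.

F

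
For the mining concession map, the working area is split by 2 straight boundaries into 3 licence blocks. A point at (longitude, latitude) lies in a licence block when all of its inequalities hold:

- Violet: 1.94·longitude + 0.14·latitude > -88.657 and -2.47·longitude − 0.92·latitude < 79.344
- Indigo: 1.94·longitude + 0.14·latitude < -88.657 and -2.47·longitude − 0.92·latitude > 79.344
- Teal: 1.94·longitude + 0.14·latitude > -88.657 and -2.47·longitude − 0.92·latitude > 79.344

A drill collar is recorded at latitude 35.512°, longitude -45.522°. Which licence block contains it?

1.94·-45.522 + 0.14·35.512 = -83.341, which is > -88.657
-2.47·-45.522 − 0.92·35.512 = 79.768, which is > 79.344
This sign pattern matches Teal.

Teal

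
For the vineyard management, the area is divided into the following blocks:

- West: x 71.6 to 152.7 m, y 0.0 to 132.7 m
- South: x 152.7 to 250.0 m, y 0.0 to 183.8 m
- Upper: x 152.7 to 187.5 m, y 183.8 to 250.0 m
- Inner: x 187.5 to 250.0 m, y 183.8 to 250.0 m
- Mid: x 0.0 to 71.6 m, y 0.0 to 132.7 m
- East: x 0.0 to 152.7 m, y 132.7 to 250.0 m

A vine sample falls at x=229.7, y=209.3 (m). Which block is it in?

The point has x = 229.7 and y = 209.3.
Only Inner satisfies 187.5 ≤ x ≤ 250.0 and 183.8 ≤ y ≤ 250.0.

Inner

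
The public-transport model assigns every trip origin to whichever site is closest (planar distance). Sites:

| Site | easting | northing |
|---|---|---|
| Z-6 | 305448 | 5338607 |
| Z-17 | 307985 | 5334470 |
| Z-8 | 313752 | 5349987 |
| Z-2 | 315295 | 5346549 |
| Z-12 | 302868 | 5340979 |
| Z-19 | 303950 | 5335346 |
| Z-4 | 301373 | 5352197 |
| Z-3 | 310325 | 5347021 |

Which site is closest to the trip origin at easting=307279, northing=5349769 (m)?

Z-3

Squared distances to each site:
Z-6: 127942805.000; Z-17: 234557837.000; Z-8: 41947253.000; Z-2: 74624656.000; Z-12: 96721021.000; Z-19: 219105170.000; Z-4: 40776020.000; Z-3: 16829620.000.
Minimum at Z-3.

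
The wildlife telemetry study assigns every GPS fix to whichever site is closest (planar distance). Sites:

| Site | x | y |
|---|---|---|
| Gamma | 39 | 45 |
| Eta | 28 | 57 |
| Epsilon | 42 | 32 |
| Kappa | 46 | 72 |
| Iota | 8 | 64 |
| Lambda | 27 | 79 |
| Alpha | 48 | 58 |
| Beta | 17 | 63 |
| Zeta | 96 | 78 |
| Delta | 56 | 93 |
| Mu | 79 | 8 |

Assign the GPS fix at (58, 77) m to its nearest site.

Kappa

Squared distances to each site:
Gamma: 1385.000; Eta: 1300.000; Epsilon: 2281.000; Kappa: 169.000; Iota: 2669.000; Lambda: 965.000; Alpha: 461.000; Beta: 1877.000; Zeta: 1445.000; Delta: 260.000; Mu: 5202.000.
Minimum at Kappa.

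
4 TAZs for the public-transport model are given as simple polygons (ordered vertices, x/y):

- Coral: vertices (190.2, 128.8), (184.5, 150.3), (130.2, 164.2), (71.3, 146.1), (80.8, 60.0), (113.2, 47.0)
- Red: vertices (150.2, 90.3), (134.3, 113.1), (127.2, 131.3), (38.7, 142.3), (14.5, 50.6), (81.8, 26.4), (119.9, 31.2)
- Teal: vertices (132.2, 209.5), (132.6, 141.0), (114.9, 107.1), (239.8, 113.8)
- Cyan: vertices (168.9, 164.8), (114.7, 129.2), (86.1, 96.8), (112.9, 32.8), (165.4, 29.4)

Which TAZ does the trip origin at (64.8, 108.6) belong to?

Cast a ray rightward from (64.8, 108.6). For each polygon, the edges (by vertex number in listed order) whose endpoints lie on opposite sides of y = 108.6, where each meets that height, and whether that is right or left of the point:
Coral: 4–5 at x≈75.44 (right), 6–1 at x≈171.19 (right) → 2 crossings.
Red: 1–2 at x≈137.44 (right), 4–5 at x≈29.81 (left) → 1 crossing.
Teal: 2–3 at x≈115.68 (right), 3–4 at x≈142.86 (right) → 2 crossings.
Cyan: 2–3 at x≈96.52 (right), 5–1 at x≈167.45 (right) → 2 crossings.
Only Red has an odd count, so the point is inside Red.

Red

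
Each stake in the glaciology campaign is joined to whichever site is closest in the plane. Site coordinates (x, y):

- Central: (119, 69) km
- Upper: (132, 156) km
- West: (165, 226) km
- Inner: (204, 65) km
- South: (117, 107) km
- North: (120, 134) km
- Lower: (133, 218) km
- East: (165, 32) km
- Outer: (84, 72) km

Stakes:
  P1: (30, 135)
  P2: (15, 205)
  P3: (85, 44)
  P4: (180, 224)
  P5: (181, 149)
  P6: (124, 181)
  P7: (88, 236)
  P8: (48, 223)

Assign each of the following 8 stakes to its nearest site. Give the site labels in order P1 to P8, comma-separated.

Outer, Lower, Outer, West, Upper, Upper, Lower, Lower

P1 → Outer (d²=6885.00)
P2 → Lower (d²=14093.00)
P3 → Outer (d²=785.00)
P4 → West (d²=229.00)
P5 → Upper (d²=2450.00)
P6 → Upper (d²=689.00)
P7 → Lower (d²=2349.00)
P8 → Lower (d²=7250.00)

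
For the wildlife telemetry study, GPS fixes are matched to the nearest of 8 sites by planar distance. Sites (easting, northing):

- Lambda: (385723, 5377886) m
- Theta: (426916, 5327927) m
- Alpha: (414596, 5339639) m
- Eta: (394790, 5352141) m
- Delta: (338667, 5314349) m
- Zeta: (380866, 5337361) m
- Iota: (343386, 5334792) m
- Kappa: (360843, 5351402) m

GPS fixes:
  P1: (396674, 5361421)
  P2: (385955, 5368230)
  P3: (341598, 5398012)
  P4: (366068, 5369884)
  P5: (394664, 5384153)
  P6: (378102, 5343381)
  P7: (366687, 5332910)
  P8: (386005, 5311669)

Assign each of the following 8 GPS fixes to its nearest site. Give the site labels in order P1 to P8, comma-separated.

Eta, Lambda, Lambda, Kappa, Lambda, Zeta, Zeta, Zeta

P1 → Eta (d²=89667856.00)
P2 → Lambda (d²=93292160.00)
P3 → Lambda (d²=2352071501.00)
P4 → Kappa (d²=368884949.00)
P5 → Lambda (d²=119216770.00)
P6 → Zeta (d²=43880096.00)
P7 → Zeta (d²=220855442.00)
P8 → Zeta (d²=686488185.00)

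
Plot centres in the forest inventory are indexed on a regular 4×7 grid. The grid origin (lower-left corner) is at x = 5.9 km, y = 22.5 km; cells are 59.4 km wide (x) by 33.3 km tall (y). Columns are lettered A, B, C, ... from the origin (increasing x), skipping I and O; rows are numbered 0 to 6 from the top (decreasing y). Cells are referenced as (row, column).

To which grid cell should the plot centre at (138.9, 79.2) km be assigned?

Column index: ⌊(138.9 − 5.9) / 59.4⌋ = ⌊2.239⌋ = 2 → column C
Row offset from origin: ⌊(79.2 − 22.5) / 33.3⌋ = ⌊1.703⌋ = 1 → row 5 (counted from top)

(5, C)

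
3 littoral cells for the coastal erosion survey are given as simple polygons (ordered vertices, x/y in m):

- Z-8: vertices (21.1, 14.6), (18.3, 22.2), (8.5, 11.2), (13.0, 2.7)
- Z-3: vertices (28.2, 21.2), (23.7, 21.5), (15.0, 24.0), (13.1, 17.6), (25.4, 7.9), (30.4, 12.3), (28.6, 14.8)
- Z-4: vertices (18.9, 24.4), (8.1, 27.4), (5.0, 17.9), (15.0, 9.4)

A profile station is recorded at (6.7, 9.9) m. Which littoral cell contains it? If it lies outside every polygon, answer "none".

Cast a ray rightward from (6.7, 9.9). For each polygon, the edges (by vertex number in listed order) whose endpoints lie on opposite sides of y = 9.9, where each meets that height, and whether that is right or left of the point:
Z-8: 3–4 at x≈9.19 (right), 4–1 at x≈17.90 (right) → 2 crossings.
Z-3: 4–5 at x≈22.86 (right), 5–6 at x≈27.67 (right) → 2 crossings.
Z-4: 3–4 at x≈14.41 (right), 4–1 at x≈15.13 (right) → 2 crossings.
All counts are even, so the point lies outside every listed polygon.

none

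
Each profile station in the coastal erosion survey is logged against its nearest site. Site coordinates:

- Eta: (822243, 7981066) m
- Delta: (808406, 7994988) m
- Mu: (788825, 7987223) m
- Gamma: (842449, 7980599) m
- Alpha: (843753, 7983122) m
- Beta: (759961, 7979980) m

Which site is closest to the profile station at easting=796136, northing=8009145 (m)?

Delta

Squared distances to each site:
Eta: 1470005690.000; Delta: 350973549.000; Mu: 534024805.000; Gamma: 2959768085.000; Alpha: 2944575218.000; Beta: 2159227850.000.
Minimum at Delta.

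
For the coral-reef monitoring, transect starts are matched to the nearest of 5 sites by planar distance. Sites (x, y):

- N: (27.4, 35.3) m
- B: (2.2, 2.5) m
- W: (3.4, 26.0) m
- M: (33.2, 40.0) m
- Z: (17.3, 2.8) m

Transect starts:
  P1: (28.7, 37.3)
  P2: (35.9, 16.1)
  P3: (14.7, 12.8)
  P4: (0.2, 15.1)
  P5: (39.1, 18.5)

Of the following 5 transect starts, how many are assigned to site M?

P1 → N
P2 → N
P3 → Z
P4 → W
P5 → N
0 of the 5 go to M.

0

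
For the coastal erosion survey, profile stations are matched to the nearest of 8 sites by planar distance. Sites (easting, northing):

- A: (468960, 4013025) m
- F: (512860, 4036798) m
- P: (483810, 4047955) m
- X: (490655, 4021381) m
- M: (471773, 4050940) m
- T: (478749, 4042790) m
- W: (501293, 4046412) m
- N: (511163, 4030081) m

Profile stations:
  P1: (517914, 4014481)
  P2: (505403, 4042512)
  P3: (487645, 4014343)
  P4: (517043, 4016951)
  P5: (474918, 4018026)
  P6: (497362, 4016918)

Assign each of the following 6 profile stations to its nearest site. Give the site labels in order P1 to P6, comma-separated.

N, W, X, N, A, X

P1 → N (d²=288936001.00)
P2 → W (d²=32102100.00)
P3 → X (d²=58593544.00)
P4 → N (d²=206971300.00)
P5 → A (d²=60507765.00)
P6 → X (d²=64902218.00)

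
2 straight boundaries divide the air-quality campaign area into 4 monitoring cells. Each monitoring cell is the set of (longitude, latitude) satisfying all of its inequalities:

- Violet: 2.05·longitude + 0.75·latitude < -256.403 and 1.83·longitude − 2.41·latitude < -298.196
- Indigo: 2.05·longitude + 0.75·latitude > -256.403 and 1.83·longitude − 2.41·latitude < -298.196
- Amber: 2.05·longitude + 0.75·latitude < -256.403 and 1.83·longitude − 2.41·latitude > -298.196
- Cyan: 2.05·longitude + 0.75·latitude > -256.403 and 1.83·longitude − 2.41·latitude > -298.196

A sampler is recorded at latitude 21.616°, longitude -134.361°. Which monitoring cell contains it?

2.05·-134.361 + 0.75·21.616 = -259.228, which is < -256.403
1.83·-134.361 − 2.41·21.616 = -297.975, which is > -298.196
This sign pattern matches Amber.

Amber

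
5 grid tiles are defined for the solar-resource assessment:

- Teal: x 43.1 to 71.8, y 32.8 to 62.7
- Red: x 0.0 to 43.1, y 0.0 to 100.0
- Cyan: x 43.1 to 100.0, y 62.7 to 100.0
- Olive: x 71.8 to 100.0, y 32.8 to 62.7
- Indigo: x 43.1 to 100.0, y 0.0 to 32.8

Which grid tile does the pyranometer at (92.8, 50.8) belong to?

The point has x = 92.8 and y = 50.8.
Only Olive satisfies 71.8 ≤ x ≤ 100.0 and 32.8 ≤ y ≤ 62.7.

Olive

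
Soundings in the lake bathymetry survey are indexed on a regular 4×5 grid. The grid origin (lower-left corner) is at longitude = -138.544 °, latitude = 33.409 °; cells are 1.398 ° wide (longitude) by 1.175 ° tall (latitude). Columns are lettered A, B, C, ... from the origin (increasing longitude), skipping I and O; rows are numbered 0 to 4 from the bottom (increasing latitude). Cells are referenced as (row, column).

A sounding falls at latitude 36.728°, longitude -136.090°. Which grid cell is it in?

Column index: ⌊(-136.090 − -138.544) / 1.398⌋ = ⌊1.755⌋ = 1 → column B
Row offset from origin: ⌊(36.728 − 33.409) / 1.175⌋ = ⌊2.825⌋ = 2 → row 2

(2, B)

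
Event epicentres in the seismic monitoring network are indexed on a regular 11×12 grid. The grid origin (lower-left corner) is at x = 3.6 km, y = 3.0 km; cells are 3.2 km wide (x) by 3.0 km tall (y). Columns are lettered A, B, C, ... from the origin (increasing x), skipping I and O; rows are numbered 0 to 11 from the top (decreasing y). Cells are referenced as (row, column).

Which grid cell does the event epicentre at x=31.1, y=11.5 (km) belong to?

Column index: ⌊(31.1 − 3.6) / 3.2⌋ = ⌊8.594⌋ = 8 → column J
Row offset from origin: ⌊(11.5 − 3.0) / 3.0⌋ = ⌊2.833⌋ = 2 → row 9 (counted from top)

(9, J)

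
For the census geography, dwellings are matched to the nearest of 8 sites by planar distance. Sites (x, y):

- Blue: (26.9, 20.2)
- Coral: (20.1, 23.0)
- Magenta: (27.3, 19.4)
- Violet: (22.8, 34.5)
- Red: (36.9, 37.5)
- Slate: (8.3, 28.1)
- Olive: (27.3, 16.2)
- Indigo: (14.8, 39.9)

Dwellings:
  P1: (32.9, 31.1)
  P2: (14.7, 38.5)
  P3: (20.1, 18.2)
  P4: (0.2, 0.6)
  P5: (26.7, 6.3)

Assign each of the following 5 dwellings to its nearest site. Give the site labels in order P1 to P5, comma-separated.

P1 → Red (d²=56.96)
P2 → Indigo (d²=1.97)
P3 → Coral (d²=23.04)
P4 → Slate (d²=821.86)
P5 → Olive (d²=98.37)

Red, Indigo, Coral, Slate, Olive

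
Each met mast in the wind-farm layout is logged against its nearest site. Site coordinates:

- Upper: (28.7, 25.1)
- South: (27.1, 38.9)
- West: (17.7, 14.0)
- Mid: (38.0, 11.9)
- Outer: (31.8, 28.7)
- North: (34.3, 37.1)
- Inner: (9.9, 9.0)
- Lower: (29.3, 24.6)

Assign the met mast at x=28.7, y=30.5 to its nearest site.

Outer

Squared distances to each site:
Upper: 29.160; South: 73.120; West: 393.250; Mid: 432.450; Outer: 12.850; North: 74.920; Inner: 815.690; Lower: 35.170.
Minimum at Outer.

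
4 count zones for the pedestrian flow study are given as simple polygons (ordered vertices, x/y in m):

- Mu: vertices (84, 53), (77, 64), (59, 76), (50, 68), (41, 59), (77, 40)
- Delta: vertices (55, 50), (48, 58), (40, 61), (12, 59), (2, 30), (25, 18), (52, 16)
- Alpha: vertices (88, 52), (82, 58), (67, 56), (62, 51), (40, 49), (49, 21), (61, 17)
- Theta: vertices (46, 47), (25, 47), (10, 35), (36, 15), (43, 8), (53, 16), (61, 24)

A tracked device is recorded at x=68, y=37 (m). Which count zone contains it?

Cast a ray rightward from (68, 37). For each polygon, the edges (by vertex number in listed order) whose endpoints lie on opposite sides of y = 37, where each meets that height, and whether that is right or left of the point:
Mu: no edge straddles that height → 0 crossings.
Delta: 4–5 at x≈4.4 (left), 7–1 at x≈53.9 (left) → 0 crossings.
Alpha: 5–6 at x≈43.9 (left), 7–1 at x≈76.4 (right) → 1 crossing.
Theta: 2–3 at x≈12.5 (left), 7–1 at x≈52.5 (left) → 0 crossings.
Only Alpha has an odd count, so the point is inside Alpha.

Alpha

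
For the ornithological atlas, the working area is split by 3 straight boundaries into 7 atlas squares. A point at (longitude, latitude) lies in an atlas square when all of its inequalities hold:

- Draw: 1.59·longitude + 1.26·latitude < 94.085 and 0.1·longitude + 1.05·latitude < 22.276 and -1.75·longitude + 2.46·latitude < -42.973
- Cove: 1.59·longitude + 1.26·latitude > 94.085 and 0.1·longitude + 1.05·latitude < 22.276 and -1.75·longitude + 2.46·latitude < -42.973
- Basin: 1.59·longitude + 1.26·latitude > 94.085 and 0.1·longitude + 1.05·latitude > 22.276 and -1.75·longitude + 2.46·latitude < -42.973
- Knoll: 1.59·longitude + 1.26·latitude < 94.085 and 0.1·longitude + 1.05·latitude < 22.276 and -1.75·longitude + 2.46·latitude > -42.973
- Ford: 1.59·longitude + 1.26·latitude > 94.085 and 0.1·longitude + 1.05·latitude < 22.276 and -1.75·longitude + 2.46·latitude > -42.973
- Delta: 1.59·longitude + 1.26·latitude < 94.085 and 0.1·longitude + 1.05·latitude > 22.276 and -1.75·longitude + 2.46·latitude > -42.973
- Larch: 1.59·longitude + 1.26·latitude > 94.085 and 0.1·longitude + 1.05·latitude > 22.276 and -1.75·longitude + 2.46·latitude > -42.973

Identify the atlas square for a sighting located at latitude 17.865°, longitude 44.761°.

1.59·44.761 + 1.26·17.865 = 93.680, which is < 94.085
0.1·44.761 + 1.05·17.865 = 23.234, which is > 22.276
-1.75·44.761 + 2.46·17.865 = -34.384, which is > -42.973
This sign pattern matches Delta.

Delta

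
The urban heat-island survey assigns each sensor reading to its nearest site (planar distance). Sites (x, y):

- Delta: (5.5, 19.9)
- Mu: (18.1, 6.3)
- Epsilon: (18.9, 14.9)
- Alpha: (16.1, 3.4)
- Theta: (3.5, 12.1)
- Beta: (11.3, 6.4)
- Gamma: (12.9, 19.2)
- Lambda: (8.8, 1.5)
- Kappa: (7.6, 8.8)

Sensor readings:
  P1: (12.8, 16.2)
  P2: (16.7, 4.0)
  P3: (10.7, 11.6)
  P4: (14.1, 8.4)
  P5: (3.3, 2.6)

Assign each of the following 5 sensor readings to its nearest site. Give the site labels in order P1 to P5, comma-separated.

Gamma, Alpha, Kappa, Beta, Lambda

P1 → Gamma (d²=9.01)
P2 → Alpha (d²=0.72)
P3 → Kappa (d²=17.45)
P4 → Beta (d²=11.84)
P5 → Lambda (d²=31.46)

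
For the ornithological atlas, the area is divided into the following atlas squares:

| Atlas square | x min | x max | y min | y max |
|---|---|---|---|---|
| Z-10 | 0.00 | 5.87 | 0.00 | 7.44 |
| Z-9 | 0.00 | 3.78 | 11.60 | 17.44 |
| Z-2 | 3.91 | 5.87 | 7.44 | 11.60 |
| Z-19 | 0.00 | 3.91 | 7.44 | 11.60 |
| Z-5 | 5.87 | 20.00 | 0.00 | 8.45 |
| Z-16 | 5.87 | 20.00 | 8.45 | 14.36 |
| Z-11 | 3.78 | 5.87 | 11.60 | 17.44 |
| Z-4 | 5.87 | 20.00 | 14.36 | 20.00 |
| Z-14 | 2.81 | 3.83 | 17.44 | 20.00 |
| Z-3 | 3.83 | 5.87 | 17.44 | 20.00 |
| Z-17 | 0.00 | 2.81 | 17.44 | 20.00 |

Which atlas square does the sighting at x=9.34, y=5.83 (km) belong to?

The point has x = 9.34 and y = 5.83.
Only Z-5 satisfies 5.87 ≤ x ≤ 20.00 and 0.00 ≤ y ≤ 8.45.

Z-5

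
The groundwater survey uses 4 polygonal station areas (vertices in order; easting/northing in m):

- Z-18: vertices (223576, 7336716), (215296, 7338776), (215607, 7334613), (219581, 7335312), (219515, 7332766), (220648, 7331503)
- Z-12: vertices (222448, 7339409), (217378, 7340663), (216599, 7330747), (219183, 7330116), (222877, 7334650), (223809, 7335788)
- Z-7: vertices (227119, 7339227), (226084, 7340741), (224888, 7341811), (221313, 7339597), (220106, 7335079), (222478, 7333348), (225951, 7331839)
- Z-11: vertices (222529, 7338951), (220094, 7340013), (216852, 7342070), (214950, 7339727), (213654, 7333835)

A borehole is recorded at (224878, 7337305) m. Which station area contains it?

Cast a ray rightward from (224878, 7337305). For each polygon, the edges (by vertex number in listed order) whose endpoints lie on opposite sides of northing = 7337305, where each meets that height, and whether that is right or left of the point:
Z-18: 1–2 at easting≈221208.6 (left), 2–3 at easting≈215405.9 (left) → 0 crossings.
Z-12: 2–3 at easting≈217114.2 (left), 6–1 at easting≈223238.8 (left) → 0 crossings.
Z-7: 4–5 at easting≈220700.7 (left), 7–1 at easting≈226815.1 (right) → 1 crossing.
Z-11: 4–5 at easting≈214417.3 (left), 5–1 at easting≈219673.6 (left) → 0 crossings.
Only Z-7 has an odd count, so the point is inside Z-7.

Z-7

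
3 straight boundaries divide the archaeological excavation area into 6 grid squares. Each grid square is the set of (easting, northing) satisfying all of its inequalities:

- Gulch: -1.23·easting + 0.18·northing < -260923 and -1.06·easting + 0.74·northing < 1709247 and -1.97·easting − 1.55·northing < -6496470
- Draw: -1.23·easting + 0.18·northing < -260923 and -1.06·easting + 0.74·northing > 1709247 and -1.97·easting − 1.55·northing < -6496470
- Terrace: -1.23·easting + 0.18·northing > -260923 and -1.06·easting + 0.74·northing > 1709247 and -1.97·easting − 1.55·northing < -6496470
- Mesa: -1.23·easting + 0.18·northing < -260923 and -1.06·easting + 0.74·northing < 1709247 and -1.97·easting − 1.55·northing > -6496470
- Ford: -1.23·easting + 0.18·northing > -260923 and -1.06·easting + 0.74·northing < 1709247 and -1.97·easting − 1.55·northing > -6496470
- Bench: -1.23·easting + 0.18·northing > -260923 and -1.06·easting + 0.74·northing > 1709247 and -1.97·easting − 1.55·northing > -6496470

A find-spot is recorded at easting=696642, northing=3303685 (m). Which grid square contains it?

Mesa

-1.23·696642 + 0.18·3303685 = -262206.360, which is < -260923
-1.06·696642 + 0.74·3303685 = 1706286.380, which is < 1709247
-1.97·696642 − 1.55·3303685 = -6493096.490, which is > -6496470
This sign pattern matches Mesa.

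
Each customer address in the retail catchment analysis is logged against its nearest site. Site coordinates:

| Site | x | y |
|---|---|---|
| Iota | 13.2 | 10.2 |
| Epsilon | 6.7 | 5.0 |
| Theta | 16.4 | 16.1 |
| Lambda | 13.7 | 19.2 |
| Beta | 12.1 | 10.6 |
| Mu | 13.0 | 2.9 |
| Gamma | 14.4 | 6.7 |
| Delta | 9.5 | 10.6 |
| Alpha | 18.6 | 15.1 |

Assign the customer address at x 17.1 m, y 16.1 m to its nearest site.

Theta

Squared distances to each site:
Iota: 50.020; Epsilon: 231.370; Theta: 0.490; Lambda: 21.170; Beta: 55.250; Mu: 191.050; Gamma: 95.650; Delta: 88.010; Alpha: 3.250.
Minimum at Theta.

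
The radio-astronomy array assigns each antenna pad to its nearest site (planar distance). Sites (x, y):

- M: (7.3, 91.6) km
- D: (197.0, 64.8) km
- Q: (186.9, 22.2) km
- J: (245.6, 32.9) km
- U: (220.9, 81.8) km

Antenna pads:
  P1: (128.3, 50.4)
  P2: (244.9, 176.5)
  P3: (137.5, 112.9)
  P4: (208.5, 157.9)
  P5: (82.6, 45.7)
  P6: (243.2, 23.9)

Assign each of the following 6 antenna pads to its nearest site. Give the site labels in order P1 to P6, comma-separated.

P1 → Q (d²=4229.20)
P2 → U (d²=9544.09)
P3 → D (d²=5853.86)
P4 → U (d²=5944.97)
P5 → M (d²=7776.90)
P6 → J (d²=86.76)

Q, U, D, U, M, J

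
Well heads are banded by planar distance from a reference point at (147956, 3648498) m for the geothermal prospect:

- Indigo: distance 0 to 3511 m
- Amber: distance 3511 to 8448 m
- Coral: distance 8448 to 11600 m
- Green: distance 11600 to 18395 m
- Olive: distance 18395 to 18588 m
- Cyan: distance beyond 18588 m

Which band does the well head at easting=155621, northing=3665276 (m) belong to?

Distance = √((155621−147956)² + (3665276−3648498)²) = √(58752225.000 + 281501284.000) = 18445.962 m.
18395 ≤ 18445.962 < 18588 → Olive.

Olive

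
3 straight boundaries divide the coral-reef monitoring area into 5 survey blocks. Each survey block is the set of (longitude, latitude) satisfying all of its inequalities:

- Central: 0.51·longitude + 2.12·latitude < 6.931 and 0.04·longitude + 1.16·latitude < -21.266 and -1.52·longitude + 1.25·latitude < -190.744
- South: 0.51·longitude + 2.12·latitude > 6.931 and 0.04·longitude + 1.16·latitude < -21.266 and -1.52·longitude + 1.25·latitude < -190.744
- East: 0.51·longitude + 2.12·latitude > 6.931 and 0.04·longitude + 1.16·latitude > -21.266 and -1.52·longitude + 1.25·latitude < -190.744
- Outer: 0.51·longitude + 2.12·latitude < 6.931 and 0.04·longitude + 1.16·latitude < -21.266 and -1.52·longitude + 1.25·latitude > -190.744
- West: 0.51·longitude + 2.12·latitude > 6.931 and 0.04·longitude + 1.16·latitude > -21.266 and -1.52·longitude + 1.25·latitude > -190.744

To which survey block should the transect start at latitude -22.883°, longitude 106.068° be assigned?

Outer

0.51·106.068 + 2.12·-22.883 = 5.583, which is < 6.931
0.04·106.068 + 1.16·-22.883 = -22.302, which is < -21.266
-1.52·106.068 + 1.25·-22.883 = -189.827, which is > -190.744
This sign pattern matches Outer.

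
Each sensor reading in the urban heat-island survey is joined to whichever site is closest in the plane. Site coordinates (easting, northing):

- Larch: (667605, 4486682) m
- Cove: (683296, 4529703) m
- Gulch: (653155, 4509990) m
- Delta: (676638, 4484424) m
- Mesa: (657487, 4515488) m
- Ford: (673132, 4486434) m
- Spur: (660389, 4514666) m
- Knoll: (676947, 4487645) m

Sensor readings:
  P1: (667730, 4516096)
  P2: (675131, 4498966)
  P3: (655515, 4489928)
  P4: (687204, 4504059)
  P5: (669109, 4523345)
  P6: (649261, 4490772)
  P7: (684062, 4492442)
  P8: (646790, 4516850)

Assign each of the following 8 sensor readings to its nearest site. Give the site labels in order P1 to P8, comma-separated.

P1 → Spur (d²=55935181.00)
P2 → Knoll (d²=131462897.00)
P3 → Larch (d²=156704616.00)
P4 → Knoll (d²=374625445.00)
P5 → Spur (d²=151363441.00)
P6 → Larch (d²=353230436.00)
P7 → Knoll (d²=73634434.00)
P8 → Gulch (d²=87572825.00)

Spur, Knoll, Larch, Knoll, Spur, Larch, Knoll, Gulch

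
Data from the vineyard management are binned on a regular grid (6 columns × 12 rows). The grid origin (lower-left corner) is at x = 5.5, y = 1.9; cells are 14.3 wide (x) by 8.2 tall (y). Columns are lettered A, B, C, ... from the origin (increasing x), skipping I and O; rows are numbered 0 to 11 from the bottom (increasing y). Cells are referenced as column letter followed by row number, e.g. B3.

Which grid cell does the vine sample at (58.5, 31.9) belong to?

Column index: ⌊(58.5 − 5.5) / 14.3⌋ = ⌊3.706⌋ = 3 → column D
Row offset from origin: ⌊(31.9 − 1.9) / 8.2⌋ = ⌊3.659⌋ = 3 → row 3

D3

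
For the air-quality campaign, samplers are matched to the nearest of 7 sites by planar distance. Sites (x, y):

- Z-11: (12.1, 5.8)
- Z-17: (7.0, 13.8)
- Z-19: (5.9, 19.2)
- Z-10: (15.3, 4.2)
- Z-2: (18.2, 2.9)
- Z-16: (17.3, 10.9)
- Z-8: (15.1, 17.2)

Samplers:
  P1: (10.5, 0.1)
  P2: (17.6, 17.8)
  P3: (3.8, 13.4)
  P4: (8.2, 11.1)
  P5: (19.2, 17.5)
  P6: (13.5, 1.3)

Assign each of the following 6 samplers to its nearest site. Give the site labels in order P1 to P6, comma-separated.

Z-11, Z-8, Z-17, Z-17, Z-8, Z-10

P1 → Z-11 (d²=35.05)
P2 → Z-8 (d²=6.61)
P3 → Z-17 (d²=10.40)
P4 → Z-17 (d²=8.73)
P5 → Z-8 (d²=16.90)
P6 → Z-10 (d²=11.65)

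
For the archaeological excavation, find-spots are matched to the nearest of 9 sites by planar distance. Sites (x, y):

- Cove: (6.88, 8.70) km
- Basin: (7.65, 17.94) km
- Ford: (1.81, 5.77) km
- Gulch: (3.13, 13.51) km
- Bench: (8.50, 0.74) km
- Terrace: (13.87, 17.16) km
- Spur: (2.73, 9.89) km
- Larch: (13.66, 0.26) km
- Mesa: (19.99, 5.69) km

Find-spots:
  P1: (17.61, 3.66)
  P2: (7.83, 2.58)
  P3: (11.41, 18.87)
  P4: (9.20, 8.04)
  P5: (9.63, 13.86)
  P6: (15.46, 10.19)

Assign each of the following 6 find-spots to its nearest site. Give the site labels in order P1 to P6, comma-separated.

Mesa, Bench, Terrace, Cove, Basin, Mesa

P1 → Mesa (d²=9.79)
P2 → Bench (d²=3.83)
P3 → Terrace (d²=8.98)
P4 → Cove (d²=5.82)
P5 → Basin (d²=20.57)
P6 → Mesa (d²=40.77)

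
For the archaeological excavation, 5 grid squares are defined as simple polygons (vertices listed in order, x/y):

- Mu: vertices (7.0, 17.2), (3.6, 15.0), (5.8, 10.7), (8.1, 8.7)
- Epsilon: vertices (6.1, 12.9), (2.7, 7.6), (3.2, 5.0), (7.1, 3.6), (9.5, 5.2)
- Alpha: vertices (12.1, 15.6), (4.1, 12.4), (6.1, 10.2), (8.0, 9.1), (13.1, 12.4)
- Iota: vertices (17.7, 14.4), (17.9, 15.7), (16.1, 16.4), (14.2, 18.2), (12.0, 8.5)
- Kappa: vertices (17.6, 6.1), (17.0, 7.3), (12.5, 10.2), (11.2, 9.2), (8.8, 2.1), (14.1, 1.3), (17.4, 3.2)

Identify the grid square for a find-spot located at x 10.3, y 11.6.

Cast a ray rightward from (10.3, 11.6). For each polygon, the edges (by vertex number in listed order) whose endpoints lie on opposite sides of y = 11.6, where each meets that height, and whether that is right or left of the point:
Mu: 2–3 at x≈5.34 (left), 4–1 at x≈7.72 (left) → 0 crossings.
Epsilon: 1–2 at x≈5.27 (left), 5–1 at x≈6.67 (left) → 0 crossings.
Alpha: 2–3 at x≈4.83 (left), 4–5 at x≈11.86 (right) → 1 crossing.
Iota: 4–5 at x≈12.70 (right), 5–1 at x≈14.99 (right) → 2 crossings.
Kappa: no edge straddles that height → 0 crossings.
Only Alpha has an odd count, so the point is inside Alpha.

Alpha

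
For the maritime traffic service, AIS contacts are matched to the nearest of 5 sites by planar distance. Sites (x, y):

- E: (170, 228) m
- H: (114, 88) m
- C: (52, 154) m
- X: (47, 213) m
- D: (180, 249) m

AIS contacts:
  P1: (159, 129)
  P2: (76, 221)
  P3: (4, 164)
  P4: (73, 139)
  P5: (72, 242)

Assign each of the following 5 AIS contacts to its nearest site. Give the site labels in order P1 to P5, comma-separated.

P1 → H (d²=3706.00)
P2 → X (d²=905.00)
P3 → C (d²=2404.00)
P4 → C (d²=666.00)
P5 → X (d²=1466.00)

H, X, C, C, X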